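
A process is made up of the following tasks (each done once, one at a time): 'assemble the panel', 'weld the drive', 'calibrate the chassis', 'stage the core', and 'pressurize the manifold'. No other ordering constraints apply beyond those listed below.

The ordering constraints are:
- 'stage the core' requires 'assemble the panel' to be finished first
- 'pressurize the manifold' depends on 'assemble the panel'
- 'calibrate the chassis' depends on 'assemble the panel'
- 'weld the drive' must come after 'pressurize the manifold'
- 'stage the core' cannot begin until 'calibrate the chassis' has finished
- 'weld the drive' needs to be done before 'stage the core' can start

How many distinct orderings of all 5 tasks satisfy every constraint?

3

Only 'assemble the panel' has no prerequisites, so it must go first.
Enumerating by repeatedly choosing an available task (one whose prerequisites are all placed) gives 3 distinct complete orderings.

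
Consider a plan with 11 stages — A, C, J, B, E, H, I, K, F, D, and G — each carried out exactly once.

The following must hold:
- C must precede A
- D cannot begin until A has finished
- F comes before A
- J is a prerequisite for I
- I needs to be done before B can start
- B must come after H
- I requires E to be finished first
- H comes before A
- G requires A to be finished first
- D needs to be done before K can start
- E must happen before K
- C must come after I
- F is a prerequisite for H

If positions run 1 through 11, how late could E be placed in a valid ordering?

4

Every stage that must follow E has to come after it. Tracing all chains starting from E, those stages are: A, C, B, I, K, D, G — 7 in total.
With 7 mandatory successors out of 11 stages total, the latest slot for E is 11−7 = 4, and it's reachable by doing all non-successors before E.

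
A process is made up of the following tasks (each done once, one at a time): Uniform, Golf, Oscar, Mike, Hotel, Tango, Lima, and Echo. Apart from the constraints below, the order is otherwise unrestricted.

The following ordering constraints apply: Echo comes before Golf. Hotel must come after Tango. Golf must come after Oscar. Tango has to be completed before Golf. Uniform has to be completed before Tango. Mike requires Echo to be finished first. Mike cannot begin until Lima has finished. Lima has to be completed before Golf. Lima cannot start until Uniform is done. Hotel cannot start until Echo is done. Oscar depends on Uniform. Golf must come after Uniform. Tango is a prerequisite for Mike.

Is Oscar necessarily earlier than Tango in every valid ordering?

Nothing in the constraints links Oscar and Tango; they are unordered relative to each other.
There exist valid orderings with Tango before Oscar, so Oscar is not required to come first.

No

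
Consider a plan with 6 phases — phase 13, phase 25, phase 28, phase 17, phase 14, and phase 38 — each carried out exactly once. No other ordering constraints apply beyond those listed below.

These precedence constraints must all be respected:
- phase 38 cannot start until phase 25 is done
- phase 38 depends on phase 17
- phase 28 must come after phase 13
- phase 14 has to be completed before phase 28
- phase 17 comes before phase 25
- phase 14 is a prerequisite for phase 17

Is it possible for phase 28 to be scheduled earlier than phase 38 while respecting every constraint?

The constraints leave phase 28 and phase 38 unordered relative to each other; nothing requires phase 38 earlier.
So a valid ordering placing phase 28 earlier than phase 38 exists.

Yes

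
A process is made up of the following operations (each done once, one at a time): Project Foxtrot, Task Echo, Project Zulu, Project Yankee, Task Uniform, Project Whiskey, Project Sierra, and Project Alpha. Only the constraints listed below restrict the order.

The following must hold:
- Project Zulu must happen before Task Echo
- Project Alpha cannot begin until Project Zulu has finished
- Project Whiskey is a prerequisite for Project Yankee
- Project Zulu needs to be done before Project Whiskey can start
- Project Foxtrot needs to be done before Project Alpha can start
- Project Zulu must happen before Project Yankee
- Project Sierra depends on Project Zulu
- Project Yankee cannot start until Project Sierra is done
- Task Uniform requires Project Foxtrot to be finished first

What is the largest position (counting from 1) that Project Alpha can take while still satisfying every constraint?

8

No constraint forces any operation after Project Alpha, so it can be placed last, in position 8.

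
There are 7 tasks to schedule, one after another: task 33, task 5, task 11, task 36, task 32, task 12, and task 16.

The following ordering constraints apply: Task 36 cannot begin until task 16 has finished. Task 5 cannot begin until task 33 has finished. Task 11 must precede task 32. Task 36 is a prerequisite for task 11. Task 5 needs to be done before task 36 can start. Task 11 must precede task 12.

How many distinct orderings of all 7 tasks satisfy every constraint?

6

2 tasks have no prerequisites (task 33, task 16), so any of them could come first.
Counting all ways to extend the partial order to a total order gives 6.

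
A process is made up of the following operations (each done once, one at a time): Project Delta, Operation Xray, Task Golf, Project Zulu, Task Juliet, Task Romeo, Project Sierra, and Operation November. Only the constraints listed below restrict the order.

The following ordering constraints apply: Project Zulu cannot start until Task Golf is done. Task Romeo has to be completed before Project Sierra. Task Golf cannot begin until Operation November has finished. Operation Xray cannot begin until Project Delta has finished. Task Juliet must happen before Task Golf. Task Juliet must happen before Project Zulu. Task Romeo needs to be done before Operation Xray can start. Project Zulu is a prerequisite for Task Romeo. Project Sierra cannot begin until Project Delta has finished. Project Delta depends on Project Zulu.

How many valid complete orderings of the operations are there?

The operations with no prerequisites are Task Juliet, Operation November; any of them can be placed first.
Counting all ways to extend the partial order to a total order gives 8.

8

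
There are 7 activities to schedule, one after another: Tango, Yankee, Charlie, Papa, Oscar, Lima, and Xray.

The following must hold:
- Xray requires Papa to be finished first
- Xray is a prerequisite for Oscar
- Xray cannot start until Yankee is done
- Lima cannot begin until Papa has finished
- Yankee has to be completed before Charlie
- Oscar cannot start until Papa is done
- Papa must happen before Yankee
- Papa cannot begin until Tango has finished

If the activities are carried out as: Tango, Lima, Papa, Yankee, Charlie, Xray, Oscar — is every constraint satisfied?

No

The sequence places Lima ahead of Papa.
Since Papa is required before Lima, the ordering is invalid.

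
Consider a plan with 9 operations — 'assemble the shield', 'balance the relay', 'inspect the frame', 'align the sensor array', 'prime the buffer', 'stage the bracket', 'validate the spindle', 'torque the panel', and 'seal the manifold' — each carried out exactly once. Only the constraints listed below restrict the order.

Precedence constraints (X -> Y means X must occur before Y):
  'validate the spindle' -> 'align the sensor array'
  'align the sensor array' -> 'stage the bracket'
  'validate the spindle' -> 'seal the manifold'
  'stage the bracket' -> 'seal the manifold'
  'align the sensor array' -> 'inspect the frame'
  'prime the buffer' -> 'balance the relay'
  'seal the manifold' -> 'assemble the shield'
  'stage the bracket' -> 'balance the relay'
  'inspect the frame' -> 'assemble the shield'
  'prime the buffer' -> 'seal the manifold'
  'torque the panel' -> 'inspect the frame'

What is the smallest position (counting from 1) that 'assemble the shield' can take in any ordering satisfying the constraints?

8

Every operation that must precede 'assemble the shield' has to come before it. Tracing all chains that end at 'assemble the shield', those operations are: 'inspect the frame', 'align the sensor array', 'prime the buffer', 'stage the bracket', 'validate the spindle', 'torque the panel', 'seal the manifold' — 7 in total.
So at minimum 7 operations come before 'assemble the shield', putting 'assemble the shield' no earlier than position 8. That position is achievable by scheduling exactly those predecessors first.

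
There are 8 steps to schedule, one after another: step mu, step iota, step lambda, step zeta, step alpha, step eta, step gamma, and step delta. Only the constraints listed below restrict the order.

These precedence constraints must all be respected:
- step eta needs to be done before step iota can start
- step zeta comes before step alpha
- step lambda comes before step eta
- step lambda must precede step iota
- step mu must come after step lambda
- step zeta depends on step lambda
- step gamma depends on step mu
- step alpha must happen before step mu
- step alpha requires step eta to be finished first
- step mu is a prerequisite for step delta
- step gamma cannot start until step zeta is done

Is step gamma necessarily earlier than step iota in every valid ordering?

Step gamma and step iota are not related by any chain of constraints.
So step gamma can come before step iota or after — it is not forced.

No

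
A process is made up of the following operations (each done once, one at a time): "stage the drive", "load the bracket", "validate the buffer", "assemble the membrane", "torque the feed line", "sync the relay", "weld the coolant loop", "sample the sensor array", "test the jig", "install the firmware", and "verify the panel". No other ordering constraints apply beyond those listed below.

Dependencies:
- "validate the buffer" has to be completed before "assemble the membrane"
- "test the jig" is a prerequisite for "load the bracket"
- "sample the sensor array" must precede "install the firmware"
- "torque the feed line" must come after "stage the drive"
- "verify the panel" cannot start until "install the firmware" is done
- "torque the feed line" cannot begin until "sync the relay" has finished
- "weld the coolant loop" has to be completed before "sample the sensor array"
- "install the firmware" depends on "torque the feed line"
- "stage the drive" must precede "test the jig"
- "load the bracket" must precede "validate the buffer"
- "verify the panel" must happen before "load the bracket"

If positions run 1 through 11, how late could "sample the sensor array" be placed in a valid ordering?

The operations that are forced after "sample the sensor array", directly or by a chain of constraints, are "load the bracket", "validate the buffer", "assemble the membrane", "install the firmware", "verify the panel". That's 5 operations.
With 5 mandatory successors out of 11 operations total, the latest slot for "sample the sensor array" is 11−5 = 6, and it's reachable by doing all non-successors before "sample the sensor array".

6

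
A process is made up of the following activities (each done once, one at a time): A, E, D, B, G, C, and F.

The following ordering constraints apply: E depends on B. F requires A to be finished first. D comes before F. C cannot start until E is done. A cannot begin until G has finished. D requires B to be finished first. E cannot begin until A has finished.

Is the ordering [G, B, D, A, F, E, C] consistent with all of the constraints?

Yes

Every stated constraint is respected: B sits at position 2, ahead of E at position 6, and each of the other listed pairs likewise has the predecessor earlier in the sequence.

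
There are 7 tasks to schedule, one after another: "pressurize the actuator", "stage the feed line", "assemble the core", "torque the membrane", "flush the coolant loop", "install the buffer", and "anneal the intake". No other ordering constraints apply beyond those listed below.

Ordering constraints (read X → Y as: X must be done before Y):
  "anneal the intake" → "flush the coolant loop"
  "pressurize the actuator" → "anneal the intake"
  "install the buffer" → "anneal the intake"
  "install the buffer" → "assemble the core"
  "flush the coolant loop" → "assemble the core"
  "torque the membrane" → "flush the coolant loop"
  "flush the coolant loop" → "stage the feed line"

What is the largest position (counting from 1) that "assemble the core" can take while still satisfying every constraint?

7

"assemble the core" has no required successors, so nothing stops it from going last (position 7).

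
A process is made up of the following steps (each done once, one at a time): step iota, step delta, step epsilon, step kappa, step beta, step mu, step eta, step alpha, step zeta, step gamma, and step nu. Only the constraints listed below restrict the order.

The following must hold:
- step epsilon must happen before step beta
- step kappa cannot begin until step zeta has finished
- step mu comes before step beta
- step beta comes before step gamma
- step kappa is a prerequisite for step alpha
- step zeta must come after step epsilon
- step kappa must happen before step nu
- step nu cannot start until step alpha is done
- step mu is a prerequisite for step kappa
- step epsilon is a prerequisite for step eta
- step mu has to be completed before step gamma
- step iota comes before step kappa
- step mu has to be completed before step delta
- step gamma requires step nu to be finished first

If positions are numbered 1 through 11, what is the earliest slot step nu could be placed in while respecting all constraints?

Every step that must precede step nu has to come before it. Tracing all chains that end at step nu, those steps are: step iota, step epsilon, step kappa, step mu, step alpha, step zeta — 6 in total.
With 6 mandatory predecessors, the earliest step nu can sit is position 6+1 = 7, and placing just those 6 first achieves it.

7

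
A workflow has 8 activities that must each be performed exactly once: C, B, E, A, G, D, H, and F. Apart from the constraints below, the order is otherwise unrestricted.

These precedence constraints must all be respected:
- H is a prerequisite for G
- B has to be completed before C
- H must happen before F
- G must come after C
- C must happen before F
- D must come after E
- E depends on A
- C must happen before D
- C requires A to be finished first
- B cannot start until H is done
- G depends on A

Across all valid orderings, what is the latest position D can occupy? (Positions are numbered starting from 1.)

D has no required successors, so nothing stops it from going last (position 8).

8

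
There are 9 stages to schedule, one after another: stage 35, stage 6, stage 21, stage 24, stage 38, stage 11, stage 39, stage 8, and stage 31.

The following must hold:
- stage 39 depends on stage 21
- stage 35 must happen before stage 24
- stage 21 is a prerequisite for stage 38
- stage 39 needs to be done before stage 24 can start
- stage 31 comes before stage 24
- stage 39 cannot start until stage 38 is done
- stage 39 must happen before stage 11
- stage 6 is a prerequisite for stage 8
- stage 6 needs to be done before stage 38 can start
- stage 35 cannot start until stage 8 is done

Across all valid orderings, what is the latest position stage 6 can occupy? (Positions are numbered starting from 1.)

3

Following every chain forward from stage 6, the stages that must come later are stage 35, stage 24, stage 38, stage 11, stage 39, stage 8 — 6 of them.
So at least 6 stages follow stage 6, putting stage 6 no later than position 3. That position is achievable by scheduling everything else first.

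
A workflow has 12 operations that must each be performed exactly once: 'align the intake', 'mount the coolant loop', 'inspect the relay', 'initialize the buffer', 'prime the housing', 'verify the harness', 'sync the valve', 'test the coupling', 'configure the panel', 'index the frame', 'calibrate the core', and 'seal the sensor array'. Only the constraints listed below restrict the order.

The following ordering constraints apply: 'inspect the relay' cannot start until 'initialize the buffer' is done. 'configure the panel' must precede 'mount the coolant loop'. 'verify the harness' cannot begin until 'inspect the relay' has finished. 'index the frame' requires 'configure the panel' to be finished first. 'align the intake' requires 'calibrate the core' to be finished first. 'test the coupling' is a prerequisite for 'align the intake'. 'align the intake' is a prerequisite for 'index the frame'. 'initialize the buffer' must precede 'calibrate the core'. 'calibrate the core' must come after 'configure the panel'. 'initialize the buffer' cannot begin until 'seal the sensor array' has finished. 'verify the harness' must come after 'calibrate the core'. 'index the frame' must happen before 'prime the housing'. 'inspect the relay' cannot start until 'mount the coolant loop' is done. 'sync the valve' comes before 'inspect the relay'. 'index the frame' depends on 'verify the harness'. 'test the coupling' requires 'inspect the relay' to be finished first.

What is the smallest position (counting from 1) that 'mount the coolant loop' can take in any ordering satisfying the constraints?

2

Working backwards through the constraints from 'mount the coolant loop', its only required predecessor is 'configure the panel'.
With 1 mandatory predecessor, the earliest 'mount the coolant loop' can sit is position 1+1 = 2, and placing just that one first achieves it.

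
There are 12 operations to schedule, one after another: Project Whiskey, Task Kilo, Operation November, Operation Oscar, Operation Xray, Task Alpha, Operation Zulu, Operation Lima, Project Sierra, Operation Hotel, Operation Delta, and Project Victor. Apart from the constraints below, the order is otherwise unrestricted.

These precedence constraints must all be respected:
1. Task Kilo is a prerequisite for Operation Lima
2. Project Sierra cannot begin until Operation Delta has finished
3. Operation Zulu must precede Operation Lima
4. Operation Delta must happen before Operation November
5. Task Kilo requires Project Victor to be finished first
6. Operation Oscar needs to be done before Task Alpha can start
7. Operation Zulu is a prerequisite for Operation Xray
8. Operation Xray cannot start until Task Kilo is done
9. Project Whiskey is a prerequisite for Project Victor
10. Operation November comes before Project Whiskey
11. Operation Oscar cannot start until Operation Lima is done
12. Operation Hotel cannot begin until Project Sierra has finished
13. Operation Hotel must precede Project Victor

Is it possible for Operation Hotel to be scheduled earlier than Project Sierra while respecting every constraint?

No

Following Project Sierra → Operation Hotel, Project Sierra must precede Operation Hotel in every valid ordering.
Hence Operation Hotel can never be scheduled before Project Sierra.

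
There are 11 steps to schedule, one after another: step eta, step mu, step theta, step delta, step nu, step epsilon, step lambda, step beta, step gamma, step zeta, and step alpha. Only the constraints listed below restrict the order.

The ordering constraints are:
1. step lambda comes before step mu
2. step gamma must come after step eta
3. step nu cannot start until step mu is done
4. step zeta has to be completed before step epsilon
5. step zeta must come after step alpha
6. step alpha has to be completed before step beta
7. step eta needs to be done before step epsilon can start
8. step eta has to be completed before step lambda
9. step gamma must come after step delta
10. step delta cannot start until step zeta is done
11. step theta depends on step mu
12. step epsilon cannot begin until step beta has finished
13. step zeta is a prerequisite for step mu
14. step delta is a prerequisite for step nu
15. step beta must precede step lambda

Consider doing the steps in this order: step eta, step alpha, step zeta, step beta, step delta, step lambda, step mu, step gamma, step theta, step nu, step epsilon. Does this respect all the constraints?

Checking each listed constraint against this order: for instance, step eta is in position 1 and step epsilon in position 11, so that constraint holds — and the remaining constraints check out the same way.

Yes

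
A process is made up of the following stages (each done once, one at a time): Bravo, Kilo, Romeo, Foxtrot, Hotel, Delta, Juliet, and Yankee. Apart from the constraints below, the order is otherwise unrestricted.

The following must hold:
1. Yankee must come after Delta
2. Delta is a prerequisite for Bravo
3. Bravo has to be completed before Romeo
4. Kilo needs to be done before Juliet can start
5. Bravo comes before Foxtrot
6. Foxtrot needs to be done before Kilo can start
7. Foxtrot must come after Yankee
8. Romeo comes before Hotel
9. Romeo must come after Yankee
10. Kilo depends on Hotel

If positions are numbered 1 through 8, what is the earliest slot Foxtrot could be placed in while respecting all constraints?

Every stage that must precede Foxtrot has to come before it. Tracing all chains that end at Foxtrot, those stages are: Bravo, Delta, Yankee — 3 in total.
So at minimum 3 stages come before Foxtrot, putting Foxtrot no earlier than position 4. That position is achievable by scheduling exactly those predecessors first.

4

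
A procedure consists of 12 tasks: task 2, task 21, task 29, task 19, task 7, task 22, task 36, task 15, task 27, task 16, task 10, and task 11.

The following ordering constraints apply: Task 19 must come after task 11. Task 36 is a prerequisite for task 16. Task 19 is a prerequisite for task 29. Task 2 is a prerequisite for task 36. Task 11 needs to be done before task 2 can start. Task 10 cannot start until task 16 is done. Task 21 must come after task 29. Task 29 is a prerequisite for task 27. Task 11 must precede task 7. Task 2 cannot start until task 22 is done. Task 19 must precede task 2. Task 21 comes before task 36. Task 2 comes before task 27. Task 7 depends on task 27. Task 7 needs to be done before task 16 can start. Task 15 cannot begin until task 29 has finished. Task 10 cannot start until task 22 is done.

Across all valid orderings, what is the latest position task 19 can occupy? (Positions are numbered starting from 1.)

The tasks that are forced after task 19, directly or by a chain of constraints, are task 2, task 21, task 29, task 7, task 36, task 15, task 27, task 16, task 10. That's 9 tasks.
With 9 mandatory successors out of 12 tasks total, the latest slot for task 19 is 12−9 = 3, and it's reachable by doing all non-successors before task 19.

3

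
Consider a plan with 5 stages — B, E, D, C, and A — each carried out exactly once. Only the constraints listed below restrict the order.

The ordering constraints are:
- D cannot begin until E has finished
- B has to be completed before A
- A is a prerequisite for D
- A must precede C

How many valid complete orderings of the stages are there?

The stages with no prerequisites are B, E; any of them can be placed first.
Enumerating by repeatedly choosing an available stage (one whose prerequisites are all placed) gives 7 distinct complete orderings.

7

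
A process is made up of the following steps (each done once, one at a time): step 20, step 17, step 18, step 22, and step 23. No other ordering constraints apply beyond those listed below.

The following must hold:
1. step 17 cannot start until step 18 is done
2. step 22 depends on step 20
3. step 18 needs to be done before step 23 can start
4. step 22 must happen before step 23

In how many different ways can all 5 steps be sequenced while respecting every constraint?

The steps with no prerequisites are step 20, step 18; any of them can be placed first.
Systematically extending each partial ordering one step at a time and counting, there are 9 complete orderings.

9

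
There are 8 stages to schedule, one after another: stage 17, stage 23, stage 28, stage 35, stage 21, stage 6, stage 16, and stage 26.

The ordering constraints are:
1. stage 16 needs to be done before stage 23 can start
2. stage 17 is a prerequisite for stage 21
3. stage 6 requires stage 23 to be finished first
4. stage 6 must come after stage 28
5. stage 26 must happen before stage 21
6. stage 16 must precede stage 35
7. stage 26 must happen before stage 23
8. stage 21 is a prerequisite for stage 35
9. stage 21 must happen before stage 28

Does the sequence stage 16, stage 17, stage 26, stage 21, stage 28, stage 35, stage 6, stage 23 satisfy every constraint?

No

The sequence places stage 6 ahead of stage 23.
But one of the constraints requires stage 23 before stage 6, so this ordering violates it.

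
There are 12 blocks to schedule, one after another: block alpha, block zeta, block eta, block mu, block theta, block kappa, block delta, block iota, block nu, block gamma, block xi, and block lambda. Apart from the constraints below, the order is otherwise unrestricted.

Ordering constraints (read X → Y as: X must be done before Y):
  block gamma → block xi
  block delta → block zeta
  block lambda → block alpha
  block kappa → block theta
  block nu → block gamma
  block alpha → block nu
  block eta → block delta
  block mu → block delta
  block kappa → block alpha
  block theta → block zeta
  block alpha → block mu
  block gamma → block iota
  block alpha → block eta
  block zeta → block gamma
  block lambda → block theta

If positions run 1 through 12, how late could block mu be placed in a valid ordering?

7

Following every chain forward from block mu, the blocks that must come later are block zeta, block delta, block iota, block gamma, block xi — 5 of them.
With 5 mandatory successors out of 12 blocks total, the latest slot for block mu is 12−5 = 7, and it's reachable by doing all non-successors before block mu.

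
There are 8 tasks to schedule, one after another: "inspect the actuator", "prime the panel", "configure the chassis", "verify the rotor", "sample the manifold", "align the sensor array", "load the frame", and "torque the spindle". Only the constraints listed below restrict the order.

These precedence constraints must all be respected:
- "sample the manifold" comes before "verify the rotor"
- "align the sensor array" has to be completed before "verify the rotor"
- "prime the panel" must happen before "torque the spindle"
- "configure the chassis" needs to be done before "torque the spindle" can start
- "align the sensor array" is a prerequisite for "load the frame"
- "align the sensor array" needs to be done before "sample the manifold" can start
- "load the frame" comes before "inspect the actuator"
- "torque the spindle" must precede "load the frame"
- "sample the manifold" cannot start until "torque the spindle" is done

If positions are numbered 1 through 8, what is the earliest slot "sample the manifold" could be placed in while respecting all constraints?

5

Every task that must precede "sample the manifold" has to come before it. Tracing all chains that end at "sample the manifold", those tasks are: "prime the panel", "configure the chassis", "align the sensor array", "torque the spindle" — 4 in total.
With 4 mandatory predecessors, the earliest "sample the manifold" can sit is position 4+1 = 5, and placing just those 4 first achieves it.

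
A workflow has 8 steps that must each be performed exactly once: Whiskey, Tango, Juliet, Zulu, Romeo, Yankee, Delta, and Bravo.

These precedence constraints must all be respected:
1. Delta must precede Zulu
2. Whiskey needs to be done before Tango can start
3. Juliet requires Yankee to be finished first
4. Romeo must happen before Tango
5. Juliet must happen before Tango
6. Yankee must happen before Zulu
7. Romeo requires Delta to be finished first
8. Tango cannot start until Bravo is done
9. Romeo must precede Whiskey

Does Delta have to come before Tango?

Yes

Tracing the constraints gives a chain: Delta → Romeo → Tango.
Hence Delta necessarily comes before Tango.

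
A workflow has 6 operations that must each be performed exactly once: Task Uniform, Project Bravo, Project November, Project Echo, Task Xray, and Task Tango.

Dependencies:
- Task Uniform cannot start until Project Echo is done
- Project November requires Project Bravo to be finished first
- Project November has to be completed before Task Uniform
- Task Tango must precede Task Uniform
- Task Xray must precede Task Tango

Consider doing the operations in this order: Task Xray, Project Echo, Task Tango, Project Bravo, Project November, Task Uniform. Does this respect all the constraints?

Checking each listed constraint against this order: for instance, Project Echo is in position 2 and Task Uniform in position 6, so that constraint holds — and the remaining constraints check out the same way.

Yes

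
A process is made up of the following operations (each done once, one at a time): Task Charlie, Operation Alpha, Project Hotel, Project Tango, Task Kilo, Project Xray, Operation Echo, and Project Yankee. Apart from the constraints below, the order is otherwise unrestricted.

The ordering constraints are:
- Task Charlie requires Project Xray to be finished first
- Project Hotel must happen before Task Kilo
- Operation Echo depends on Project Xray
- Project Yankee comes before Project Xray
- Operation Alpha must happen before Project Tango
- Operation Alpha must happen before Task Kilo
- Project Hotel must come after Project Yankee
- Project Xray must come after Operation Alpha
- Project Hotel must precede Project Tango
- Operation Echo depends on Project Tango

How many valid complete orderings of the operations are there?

105

The operations with no prerequisites are Operation Alpha, Project Yankee; any of them can be placed first.
Systematically extending each partial ordering one operation at a time and counting, there are 105 complete orderings.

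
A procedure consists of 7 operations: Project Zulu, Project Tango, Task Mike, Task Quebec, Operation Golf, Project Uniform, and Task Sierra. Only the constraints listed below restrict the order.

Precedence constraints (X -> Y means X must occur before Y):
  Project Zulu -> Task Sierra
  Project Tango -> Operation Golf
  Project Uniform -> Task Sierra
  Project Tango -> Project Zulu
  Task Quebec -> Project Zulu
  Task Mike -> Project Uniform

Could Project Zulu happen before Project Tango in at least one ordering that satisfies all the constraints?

No

There is a dependency chain Project Tango → Project Zulu, so Project Zulu always comes after Project Tango.
So no valid ordering can have Project Zulu before Project Tango.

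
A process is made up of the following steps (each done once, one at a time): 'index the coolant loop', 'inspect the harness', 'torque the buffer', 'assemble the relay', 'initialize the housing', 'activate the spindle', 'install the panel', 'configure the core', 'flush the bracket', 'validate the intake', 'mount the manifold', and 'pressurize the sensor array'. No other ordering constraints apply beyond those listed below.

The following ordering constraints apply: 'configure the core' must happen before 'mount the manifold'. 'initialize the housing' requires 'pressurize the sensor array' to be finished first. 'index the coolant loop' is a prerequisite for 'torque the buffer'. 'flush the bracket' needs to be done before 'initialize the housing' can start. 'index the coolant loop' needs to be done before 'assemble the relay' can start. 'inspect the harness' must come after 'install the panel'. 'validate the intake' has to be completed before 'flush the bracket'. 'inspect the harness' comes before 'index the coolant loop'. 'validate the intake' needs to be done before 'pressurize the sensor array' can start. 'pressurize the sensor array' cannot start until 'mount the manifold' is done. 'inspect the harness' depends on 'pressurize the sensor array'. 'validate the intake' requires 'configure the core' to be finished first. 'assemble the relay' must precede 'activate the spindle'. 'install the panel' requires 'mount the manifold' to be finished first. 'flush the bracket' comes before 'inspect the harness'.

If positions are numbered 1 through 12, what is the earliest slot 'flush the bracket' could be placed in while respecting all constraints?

Working backwards through the constraints from 'flush the bracket', its full set of required predecessors is 'configure the core', 'validate the intake' — 2 of them.
So at minimum 2 steps come before 'flush the bracket', putting 'flush the bracket' no earlier than position 3. That position is achievable by scheduling exactly those predecessors first.

3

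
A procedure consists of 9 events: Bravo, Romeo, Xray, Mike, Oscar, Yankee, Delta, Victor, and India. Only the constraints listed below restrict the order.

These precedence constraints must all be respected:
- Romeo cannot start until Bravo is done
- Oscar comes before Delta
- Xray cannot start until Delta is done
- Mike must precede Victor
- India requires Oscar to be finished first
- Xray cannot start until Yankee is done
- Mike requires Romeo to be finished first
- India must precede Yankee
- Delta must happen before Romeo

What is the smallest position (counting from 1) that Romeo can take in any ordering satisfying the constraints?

4

Every event that must precede Romeo has to come before it. Tracing all chains that end at Romeo, those events are: Bravo, Oscar, Delta — 3 in total.
So at minimum 3 events come before Romeo, putting Romeo no earlier than position 4. That position is achievable by scheduling exactly those predecessors first.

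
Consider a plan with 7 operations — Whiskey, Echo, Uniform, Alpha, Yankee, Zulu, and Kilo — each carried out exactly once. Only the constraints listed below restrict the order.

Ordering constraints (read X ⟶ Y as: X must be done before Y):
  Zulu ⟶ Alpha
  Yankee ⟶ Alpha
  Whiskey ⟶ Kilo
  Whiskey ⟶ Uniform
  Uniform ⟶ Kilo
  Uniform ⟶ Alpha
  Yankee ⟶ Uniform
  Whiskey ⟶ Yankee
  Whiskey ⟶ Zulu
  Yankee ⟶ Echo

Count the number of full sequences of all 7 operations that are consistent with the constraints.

Whiskey is the only operation with nothing required before it, so every ordering starts there.
Counting all ways to extend the partial order to a total order gives 33.

33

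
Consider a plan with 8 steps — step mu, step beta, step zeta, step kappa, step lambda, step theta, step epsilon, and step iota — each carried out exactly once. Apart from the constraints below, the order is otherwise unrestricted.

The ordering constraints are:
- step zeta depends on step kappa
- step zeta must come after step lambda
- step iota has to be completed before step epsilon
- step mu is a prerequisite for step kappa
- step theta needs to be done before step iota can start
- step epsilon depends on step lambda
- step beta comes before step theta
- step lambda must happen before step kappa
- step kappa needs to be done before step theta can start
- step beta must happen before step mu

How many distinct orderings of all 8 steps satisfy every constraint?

The steps with no prerequisites are step beta, step lambda; any of them can be placed first.
Counting all ways to extend the partial order to a total order gives 12.

12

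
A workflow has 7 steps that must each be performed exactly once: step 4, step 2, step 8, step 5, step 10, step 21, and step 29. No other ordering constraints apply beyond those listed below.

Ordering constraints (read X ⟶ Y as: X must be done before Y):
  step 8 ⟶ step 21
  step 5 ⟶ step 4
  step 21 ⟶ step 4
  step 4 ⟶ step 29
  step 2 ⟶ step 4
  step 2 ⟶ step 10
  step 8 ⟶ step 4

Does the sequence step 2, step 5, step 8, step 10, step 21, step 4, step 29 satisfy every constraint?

Every stated constraint is respected: step 2 sits at position 1, ahead of step 4 at position 6, and each of the other listed pairs likewise has the predecessor earlier in the sequence.

Yes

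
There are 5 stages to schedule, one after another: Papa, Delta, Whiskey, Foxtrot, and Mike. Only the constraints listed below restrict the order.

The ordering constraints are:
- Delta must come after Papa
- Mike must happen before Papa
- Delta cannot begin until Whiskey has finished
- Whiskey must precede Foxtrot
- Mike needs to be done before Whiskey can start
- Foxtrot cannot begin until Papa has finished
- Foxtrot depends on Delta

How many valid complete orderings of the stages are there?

Only Mike has no prerequisites, so it must go first.
Counting all ways to extend the partial order to a total order gives 2.

2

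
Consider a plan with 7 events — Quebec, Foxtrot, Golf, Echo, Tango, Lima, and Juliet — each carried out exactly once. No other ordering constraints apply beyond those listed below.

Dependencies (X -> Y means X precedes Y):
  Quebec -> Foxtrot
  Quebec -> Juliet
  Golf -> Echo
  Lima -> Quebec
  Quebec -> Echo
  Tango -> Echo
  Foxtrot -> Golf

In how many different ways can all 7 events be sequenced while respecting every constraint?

2 events have no prerequisites (Tango, Lima), so any of them could come first.
Enumerating by repeatedly choosing an available event (one whose prerequisites are all placed) gives 23 distinct complete orderings.

23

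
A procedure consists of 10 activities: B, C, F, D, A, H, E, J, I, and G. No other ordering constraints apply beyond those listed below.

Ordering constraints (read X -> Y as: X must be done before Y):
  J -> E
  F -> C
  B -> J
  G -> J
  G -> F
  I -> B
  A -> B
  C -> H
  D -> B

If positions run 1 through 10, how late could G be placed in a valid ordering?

5

Following every chain forward from G, the activities that must come later are C, F, H, E, J — 5 of them.
So at least 5 activities follow G, putting G no later than position 5. That position is achievable by scheduling everything else first.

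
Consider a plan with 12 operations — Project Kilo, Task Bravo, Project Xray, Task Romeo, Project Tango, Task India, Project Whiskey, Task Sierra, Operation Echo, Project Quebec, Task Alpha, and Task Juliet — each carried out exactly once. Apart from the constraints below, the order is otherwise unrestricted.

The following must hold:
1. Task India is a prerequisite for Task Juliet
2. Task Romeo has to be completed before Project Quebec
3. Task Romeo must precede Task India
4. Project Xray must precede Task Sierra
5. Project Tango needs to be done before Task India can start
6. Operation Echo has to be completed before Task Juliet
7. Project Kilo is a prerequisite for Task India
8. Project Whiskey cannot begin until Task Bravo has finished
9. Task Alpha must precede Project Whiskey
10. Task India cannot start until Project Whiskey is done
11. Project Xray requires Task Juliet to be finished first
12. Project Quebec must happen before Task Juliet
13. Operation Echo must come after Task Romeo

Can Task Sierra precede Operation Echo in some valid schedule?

No

Following Operation Echo → Task Juliet → Project Xray → Task Sierra, Operation Echo must precede Task Sierra in every valid ordering.
So no valid ordering can have Task Sierra before Operation Echo.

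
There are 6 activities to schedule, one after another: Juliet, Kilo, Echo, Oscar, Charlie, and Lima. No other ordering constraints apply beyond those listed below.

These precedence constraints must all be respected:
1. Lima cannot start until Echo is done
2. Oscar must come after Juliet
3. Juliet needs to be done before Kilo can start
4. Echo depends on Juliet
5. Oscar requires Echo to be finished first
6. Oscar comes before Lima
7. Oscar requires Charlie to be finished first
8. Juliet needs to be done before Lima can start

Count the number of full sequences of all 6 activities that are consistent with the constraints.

14

The activities with no prerequisites are Juliet, Charlie; any of them can be placed first.
Systematically extending each partial ordering one activity at a time and counting, there are 14 complete orderings.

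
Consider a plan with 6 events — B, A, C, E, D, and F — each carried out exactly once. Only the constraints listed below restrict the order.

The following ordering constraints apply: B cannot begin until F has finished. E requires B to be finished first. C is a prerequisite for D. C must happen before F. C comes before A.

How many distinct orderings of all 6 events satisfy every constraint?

20

C is the only event with nothing required before it, so every ordering starts there.
Systematically extending each partial ordering one event at a time and counting, there are 20 complete orderings.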